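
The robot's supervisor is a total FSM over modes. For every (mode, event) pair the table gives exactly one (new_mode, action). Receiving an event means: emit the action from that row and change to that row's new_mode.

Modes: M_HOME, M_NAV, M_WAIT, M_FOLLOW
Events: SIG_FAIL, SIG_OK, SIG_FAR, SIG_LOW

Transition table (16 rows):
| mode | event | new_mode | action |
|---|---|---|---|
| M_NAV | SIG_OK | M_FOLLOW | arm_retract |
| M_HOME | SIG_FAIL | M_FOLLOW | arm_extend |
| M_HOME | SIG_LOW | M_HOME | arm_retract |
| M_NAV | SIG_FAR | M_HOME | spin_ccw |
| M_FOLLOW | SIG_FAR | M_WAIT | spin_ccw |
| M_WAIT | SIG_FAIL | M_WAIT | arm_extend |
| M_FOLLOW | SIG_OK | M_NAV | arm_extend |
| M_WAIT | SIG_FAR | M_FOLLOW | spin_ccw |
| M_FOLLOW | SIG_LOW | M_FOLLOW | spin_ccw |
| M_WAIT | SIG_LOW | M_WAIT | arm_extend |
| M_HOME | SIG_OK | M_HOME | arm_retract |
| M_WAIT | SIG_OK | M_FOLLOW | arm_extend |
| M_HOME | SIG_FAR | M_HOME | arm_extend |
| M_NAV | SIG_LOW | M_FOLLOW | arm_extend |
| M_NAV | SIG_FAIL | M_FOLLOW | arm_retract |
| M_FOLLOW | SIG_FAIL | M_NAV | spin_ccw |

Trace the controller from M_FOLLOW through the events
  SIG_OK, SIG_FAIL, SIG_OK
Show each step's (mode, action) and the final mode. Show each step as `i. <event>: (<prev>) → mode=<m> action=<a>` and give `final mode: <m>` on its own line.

1. SIG_OK: (M_FOLLOW) → mode=M_NAV action=arm_extend
2. SIG_FAIL: (M_NAV) → mode=M_FOLLOW action=arm_retract
3. SIG_OK: (M_FOLLOW) → mode=M_NAV action=arm_extend

final mode: M_NAV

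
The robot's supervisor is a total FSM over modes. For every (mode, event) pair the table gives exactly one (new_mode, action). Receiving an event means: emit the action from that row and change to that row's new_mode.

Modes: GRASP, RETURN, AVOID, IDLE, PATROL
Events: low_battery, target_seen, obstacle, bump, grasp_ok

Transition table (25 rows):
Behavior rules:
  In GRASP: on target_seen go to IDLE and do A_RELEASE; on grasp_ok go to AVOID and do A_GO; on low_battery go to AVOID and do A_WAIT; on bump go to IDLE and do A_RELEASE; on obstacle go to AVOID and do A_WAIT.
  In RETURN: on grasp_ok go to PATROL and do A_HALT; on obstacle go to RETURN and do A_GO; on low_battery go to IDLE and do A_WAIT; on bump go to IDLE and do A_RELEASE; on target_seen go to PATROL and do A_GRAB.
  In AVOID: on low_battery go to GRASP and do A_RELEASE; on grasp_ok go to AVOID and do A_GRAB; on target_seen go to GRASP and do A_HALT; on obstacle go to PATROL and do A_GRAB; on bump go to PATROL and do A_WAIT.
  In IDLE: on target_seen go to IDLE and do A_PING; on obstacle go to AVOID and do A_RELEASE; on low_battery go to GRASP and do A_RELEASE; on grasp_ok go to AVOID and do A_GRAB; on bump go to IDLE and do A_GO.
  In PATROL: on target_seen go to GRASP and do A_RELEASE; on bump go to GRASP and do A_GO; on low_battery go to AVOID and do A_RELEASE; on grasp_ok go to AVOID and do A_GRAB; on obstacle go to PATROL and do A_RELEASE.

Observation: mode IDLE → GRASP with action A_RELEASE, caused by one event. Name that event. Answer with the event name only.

try low_battery: (IDLE, low_battery) → (GRASP, A_RELEASE)  ← matches
try target_seen: (IDLE, target_seen) → (IDLE, A_PING)
try obstacle: (IDLE, obstacle) → (AVOID, A_RELEASE)
try bump: (IDLE, bump) → (IDLE, A_GO)
try grasp_ok: (IDLE, grasp_ok) → (AVOID, A_GRAB)

low_battery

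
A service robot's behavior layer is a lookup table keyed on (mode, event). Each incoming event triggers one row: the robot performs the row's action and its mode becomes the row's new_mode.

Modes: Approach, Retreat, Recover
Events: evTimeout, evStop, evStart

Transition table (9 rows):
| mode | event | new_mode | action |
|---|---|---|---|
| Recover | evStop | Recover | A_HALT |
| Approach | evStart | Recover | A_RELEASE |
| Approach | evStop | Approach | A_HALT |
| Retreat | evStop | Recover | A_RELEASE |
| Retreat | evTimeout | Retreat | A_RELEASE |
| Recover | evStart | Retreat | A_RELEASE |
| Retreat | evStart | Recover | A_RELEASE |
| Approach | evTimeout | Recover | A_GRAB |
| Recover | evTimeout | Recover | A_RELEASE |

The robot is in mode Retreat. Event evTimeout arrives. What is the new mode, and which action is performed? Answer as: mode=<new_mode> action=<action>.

current mode = Retreat; filter table to that mode:
  (Retreat, evStop) → (Recover, A_RELEASE)
  (Retreat, evTimeout) → (Retreat, A_RELEASE)  ← event matches
  (Retreat, evStart) → (Recover, A_RELEASE)
event = evTimeout selects (Retreat, A_RELEASE)

mode=Retreat action=A_RELEASE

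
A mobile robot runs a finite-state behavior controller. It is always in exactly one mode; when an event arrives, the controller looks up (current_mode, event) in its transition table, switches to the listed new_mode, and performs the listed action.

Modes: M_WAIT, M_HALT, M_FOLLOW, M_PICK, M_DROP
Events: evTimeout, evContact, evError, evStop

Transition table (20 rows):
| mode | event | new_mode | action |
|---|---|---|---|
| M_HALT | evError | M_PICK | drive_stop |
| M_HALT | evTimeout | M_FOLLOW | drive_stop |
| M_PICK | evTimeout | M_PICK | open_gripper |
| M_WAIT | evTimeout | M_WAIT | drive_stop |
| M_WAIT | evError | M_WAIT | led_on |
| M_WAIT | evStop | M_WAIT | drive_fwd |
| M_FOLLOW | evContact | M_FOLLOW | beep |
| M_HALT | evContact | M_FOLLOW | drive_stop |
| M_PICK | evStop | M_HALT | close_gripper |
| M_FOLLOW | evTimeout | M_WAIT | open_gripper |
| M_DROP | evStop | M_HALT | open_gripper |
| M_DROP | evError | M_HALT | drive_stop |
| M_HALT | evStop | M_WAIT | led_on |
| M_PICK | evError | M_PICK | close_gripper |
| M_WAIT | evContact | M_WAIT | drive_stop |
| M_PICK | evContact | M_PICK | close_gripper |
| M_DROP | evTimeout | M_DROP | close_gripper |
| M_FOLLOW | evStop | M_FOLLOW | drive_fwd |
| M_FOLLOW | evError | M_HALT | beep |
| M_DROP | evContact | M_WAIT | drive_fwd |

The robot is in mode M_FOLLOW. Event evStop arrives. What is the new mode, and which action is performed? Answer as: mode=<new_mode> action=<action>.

mode=M_FOLLOW action=drive_fwd

current mode = M_FOLLOW; filter table to that mode:
  (M_FOLLOW, evContact) → (M_FOLLOW, beep)
  (M_FOLLOW, evTimeout) → (M_WAIT, open_gripper)
  (M_FOLLOW, evStop) → (M_FOLLOW, drive_fwd)  ← event matches
  (M_FOLLOW, evError) → (M_HALT, beep)
event = evStop selects (M_FOLLOW, drive_fwd)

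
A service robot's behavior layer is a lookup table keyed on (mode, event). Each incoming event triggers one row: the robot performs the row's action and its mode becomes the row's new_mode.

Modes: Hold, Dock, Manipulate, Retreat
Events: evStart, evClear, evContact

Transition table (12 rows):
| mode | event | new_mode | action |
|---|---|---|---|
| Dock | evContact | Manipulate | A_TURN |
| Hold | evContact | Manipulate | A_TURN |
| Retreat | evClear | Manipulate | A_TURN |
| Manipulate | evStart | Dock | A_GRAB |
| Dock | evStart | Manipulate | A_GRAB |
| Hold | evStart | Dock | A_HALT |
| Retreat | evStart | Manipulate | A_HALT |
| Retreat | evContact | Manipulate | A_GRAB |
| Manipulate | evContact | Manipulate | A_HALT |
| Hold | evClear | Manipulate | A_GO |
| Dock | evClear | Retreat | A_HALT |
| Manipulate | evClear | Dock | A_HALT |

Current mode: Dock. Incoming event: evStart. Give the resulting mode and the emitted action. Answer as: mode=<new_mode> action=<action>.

current mode = Dock; filter table to that mode:
  (Dock, evContact) → (Manipulate, A_TURN)
  (Dock, evStart) → (Manipulate, A_GRAB)  ← event matches
  (Dock, evClear) → (Retreat, A_HALT)
event = evStart selects (Manipulate, A_GRAB)

mode=Manipulate action=A_GRAB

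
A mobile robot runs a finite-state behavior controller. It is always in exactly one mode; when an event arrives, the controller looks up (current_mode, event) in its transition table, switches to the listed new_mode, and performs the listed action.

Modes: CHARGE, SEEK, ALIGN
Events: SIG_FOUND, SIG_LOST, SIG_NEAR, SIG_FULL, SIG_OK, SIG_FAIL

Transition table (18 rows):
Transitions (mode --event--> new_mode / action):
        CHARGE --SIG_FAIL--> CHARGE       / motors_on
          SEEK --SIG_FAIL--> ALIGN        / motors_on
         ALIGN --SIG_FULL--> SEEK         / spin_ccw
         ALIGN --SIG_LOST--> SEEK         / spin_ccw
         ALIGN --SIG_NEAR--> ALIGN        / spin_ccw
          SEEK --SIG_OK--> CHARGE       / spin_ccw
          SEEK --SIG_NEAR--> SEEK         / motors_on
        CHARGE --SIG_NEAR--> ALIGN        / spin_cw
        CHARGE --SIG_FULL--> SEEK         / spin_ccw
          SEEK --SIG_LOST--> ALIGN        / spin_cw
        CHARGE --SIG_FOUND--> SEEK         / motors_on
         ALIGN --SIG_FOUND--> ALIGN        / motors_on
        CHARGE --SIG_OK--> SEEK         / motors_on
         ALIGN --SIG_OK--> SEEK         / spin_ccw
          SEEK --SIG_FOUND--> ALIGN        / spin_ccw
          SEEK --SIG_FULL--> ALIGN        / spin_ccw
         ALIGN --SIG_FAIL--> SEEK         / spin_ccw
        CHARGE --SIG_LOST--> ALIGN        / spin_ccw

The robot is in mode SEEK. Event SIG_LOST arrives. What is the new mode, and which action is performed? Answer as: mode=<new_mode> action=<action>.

current mode = SEEK; filter table to that mode:
  (SEEK, SIG_FAIL) → (ALIGN, motors_on)
  (SEEK, SIG_OK) → (CHARGE, spin_ccw)
  (SEEK, SIG_NEAR) → (SEEK, motors_on)
  (SEEK, SIG_LOST) → (ALIGN, spin_cw)  ← event matches
  (SEEK, SIG_FOUND) → (ALIGN, spin_ccw)
  (SEEK, SIG_FULL) → (ALIGN, spin_ccw)
event = SIG_LOST selects (ALIGN, spin_cw)

mode=ALIGN action=spin_cw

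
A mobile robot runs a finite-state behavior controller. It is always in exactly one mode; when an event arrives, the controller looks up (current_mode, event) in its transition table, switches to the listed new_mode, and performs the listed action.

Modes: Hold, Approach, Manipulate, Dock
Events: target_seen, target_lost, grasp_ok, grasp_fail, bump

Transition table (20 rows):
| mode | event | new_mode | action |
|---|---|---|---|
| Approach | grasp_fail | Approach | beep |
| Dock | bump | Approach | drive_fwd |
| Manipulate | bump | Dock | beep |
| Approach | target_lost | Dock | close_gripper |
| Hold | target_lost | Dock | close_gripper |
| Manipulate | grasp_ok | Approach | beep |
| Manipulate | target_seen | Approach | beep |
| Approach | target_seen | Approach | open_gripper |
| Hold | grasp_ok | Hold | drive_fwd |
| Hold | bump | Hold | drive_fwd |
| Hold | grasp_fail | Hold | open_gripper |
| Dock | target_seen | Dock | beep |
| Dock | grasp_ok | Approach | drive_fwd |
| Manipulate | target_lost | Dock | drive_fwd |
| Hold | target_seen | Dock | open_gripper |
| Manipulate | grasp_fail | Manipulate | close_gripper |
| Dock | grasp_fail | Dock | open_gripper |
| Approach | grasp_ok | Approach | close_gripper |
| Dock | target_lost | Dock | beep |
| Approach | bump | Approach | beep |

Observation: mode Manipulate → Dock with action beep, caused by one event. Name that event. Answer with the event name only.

bump

try target_seen: (Manipulate, target_seen) → (Approach, beep)
try target_lost: (Manipulate, target_lost) → (Dock, drive_fwd)
try grasp_ok: (Manipulate, grasp_ok) → (Approach, beep)
try grasp_fail: (Manipulate, grasp_fail) → (Manipulate, close_gripper)
try bump: (Manipulate, bump) → (Dock, beep)  ← matches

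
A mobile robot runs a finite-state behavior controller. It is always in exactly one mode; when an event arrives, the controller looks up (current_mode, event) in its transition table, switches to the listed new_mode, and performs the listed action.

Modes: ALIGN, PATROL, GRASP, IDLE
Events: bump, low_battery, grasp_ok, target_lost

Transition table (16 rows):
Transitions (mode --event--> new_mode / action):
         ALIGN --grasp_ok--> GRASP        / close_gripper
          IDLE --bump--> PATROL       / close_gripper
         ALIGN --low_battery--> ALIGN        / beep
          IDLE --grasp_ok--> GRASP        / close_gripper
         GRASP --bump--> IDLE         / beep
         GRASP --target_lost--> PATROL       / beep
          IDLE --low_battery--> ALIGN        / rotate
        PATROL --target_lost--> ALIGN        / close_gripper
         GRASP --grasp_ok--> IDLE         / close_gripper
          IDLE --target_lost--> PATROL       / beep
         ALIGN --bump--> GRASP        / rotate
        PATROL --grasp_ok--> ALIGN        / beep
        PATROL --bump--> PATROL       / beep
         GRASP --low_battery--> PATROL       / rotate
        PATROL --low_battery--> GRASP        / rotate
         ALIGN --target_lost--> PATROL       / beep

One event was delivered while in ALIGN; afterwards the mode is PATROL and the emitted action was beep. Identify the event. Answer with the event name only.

target_lost

try bump: (ALIGN, bump) → (GRASP, rotate)
try low_battery: (ALIGN, low_battery) → (ALIGN, beep)
try grasp_ok: (ALIGN, grasp_ok) → (GRASP, close_gripper)
try target_lost: (ALIGN, target_lost) → (PATROL, beep)  ← matches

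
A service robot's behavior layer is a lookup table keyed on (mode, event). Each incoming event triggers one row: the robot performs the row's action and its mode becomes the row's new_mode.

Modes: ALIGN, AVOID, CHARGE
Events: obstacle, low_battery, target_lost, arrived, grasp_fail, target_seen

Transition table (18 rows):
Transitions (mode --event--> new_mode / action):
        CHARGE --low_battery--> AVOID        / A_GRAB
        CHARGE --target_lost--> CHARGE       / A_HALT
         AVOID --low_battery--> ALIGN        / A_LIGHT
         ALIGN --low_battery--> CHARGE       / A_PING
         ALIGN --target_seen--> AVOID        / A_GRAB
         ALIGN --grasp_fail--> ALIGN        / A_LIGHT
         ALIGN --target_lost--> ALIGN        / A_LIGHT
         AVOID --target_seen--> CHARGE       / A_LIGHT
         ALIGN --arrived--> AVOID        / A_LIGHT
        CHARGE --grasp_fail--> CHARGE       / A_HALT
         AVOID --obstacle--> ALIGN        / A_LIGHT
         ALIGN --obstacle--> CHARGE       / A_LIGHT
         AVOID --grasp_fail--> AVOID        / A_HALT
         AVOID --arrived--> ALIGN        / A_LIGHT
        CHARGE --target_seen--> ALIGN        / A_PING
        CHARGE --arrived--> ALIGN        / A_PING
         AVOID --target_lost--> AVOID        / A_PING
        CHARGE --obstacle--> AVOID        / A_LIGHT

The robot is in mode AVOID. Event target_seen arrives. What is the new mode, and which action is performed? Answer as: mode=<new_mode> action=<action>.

current mode = AVOID; filter table to that mode:
  (AVOID, low_battery) → (ALIGN, A_LIGHT)
  (AVOID, target_seen) → (CHARGE, A_LIGHT)  ← event matches
  (AVOID, obstacle) → (ALIGN, A_LIGHT)
  (AVOID, grasp_fail) → (AVOID, A_HALT)
  (AVOID, arrived) → (ALIGN, A_LIGHT)
  (AVOID, target_lost) → (AVOID, A_PING)
event = target_seen selects (CHARGE, A_LIGHT)

mode=CHARGE action=A_LIGHT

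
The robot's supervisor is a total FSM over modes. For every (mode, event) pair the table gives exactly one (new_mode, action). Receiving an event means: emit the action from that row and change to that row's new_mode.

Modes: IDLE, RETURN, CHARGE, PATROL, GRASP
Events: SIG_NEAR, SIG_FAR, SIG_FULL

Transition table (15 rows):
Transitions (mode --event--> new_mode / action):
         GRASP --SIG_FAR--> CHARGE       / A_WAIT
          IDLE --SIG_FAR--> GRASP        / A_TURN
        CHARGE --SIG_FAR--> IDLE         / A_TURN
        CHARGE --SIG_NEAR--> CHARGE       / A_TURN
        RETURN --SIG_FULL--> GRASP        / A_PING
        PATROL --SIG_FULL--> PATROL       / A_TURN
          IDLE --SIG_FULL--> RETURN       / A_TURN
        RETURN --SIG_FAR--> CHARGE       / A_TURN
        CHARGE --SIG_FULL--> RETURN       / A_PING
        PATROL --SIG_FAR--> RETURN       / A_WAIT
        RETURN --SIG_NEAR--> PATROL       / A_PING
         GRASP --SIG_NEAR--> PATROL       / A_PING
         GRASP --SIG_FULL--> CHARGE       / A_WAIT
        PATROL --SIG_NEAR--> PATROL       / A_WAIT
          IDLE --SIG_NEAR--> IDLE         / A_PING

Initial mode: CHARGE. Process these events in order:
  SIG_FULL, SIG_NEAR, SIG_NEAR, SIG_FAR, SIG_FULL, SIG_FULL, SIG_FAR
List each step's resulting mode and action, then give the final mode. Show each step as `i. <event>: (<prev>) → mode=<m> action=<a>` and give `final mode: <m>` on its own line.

final mode: IDLE

1. SIG_FULL: (CHARGE) → mode=RETURN action=A_PING
2. SIG_NEAR: (RETURN) → mode=PATROL action=A_PING
3. SIG_NEAR: (PATROL) → mode=PATROL action=A_WAIT
4. SIG_FAR: (PATROL) → mode=RETURN action=A_WAIT
5. SIG_FULL: (RETURN) → mode=GRASP action=A_PING
6. SIG_FULL: (GRASP) → mode=CHARGE action=A_WAIT
7. SIG_FAR: (CHARGE) → mode=IDLE action=A_TURN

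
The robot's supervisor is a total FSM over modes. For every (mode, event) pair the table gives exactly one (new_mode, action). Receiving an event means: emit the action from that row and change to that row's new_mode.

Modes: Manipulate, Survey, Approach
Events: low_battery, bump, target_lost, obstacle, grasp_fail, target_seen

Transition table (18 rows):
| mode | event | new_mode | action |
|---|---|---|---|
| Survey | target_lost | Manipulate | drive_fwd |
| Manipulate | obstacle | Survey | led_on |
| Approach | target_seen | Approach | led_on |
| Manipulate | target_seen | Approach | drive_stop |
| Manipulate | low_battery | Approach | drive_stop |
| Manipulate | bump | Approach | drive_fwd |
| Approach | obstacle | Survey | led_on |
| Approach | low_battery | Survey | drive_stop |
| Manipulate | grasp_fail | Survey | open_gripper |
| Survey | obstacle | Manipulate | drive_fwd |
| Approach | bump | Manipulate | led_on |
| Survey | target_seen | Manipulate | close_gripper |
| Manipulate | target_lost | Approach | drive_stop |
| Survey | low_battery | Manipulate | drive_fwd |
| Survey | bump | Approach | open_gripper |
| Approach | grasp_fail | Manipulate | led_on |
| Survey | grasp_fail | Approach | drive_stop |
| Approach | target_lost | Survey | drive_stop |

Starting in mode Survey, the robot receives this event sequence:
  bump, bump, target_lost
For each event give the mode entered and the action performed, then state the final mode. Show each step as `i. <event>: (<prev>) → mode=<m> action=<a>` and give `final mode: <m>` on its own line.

1. bump: (Survey) → mode=Approach action=open_gripper
2. bump: (Approach) → mode=Manipulate action=led_on
3. target_lost: (Manipulate) → mode=Approach action=drive_stop

final mode: Approach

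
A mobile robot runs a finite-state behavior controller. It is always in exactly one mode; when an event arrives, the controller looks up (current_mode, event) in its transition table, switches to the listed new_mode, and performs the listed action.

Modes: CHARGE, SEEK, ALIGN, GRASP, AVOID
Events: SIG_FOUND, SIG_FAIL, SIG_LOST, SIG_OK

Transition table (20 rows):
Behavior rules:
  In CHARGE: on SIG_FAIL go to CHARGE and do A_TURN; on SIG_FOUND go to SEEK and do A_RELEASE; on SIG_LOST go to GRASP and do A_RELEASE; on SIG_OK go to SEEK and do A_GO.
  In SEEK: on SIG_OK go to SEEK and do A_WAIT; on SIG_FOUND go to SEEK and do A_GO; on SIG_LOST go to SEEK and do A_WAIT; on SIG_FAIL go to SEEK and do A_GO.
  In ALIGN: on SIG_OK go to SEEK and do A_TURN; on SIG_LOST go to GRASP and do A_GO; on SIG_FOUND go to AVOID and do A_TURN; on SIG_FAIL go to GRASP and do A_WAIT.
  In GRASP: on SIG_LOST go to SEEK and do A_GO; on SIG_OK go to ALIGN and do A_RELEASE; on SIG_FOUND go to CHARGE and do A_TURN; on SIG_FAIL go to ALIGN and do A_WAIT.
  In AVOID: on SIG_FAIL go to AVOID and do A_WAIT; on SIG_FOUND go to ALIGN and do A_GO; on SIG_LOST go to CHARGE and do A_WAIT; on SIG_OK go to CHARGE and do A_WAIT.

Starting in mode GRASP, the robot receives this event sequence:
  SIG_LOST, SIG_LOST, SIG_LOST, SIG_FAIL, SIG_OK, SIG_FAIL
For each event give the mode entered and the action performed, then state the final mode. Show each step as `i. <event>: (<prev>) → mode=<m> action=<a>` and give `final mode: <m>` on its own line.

1. SIG_LOST: (GRASP) → mode=SEEK action=A_GO
2. SIG_LOST: (SEEK) → mode=SEEK action=A_WAIT
3. SIG_LOST: (SEEK) → mode=SEEK action=A_WAIT
4. SIG_FAIL: (SEEK) → mode=SEEK action=A_GO
5. SIG_OK: (SEEK) → mode=SEEK action=A_WAIT
6. SIG_FAIL: (SEEK) → mode=SEEK action=A_GO

final mode: SEEK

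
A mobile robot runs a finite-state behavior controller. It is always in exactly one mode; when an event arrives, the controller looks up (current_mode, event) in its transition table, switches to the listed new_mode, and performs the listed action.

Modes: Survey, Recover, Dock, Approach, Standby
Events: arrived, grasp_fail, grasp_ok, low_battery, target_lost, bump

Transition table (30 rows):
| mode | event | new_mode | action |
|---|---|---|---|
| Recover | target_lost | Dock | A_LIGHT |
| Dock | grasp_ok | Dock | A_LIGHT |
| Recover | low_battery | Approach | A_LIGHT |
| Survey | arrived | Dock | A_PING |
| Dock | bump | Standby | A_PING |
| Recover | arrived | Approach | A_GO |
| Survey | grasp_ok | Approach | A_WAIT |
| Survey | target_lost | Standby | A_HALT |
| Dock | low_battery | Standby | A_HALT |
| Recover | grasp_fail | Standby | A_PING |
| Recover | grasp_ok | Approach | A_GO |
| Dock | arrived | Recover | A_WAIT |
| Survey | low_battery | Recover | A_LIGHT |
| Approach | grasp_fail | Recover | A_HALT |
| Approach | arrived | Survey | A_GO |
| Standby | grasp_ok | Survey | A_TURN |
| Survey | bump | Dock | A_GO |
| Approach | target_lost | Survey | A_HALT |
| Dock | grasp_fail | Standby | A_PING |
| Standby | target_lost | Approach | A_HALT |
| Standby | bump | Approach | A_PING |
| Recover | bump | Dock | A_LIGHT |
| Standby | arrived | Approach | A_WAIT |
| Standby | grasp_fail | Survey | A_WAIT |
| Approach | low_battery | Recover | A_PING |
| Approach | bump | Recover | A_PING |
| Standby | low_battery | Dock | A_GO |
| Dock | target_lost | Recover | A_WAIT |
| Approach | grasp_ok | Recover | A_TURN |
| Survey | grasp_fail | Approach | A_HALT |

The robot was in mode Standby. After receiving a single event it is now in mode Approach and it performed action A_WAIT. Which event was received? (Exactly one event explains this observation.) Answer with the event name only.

arrived

try arrived: (Standby, arrived) → (Approach, A_WAIT)  ← matches
try grasp_fail: (Standby, grasp_fail) → (Survey, A_WAIT)
try grasp_ok: (Standby, grasp_ok) → (Survey, A_TURN)
try low_battery: (Standby, low_battery) → (Dock, A_GO)
try target_lost: (Standby, target_lost) → (Approach, A_HALT)
try bump: (Standby, bump) → (Approach, A_PING)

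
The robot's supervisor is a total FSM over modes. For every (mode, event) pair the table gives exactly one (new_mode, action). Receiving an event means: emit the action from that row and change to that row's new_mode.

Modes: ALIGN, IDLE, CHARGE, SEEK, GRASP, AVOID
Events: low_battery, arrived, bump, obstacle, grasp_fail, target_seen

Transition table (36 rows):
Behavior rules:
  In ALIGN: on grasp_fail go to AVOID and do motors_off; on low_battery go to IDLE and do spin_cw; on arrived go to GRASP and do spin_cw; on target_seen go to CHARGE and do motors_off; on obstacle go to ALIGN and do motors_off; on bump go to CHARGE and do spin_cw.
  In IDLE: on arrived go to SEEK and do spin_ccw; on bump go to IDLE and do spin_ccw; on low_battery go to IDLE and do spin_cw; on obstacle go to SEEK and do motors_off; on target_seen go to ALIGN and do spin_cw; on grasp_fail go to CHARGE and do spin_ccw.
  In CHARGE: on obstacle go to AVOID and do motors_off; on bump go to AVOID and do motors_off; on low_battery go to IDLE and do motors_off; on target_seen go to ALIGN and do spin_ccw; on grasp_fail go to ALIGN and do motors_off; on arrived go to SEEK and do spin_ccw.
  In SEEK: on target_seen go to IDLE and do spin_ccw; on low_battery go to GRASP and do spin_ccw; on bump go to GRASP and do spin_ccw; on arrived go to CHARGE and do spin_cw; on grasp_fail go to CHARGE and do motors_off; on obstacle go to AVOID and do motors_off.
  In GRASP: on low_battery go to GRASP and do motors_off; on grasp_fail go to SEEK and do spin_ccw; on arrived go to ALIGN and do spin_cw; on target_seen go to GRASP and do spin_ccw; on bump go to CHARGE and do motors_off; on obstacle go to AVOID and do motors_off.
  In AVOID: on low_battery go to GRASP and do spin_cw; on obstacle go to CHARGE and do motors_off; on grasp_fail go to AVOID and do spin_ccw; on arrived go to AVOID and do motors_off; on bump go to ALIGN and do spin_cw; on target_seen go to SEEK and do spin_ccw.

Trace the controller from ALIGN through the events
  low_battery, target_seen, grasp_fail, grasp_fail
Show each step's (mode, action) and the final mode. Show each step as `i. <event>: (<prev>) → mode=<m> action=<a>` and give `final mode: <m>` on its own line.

final mode: AVOID

1. low_battery: (ALIGN) → mode=IDLE action=spin_cw
2. target_seen: (IDLE) → mode=ALIGN action=spin_cw
3. grasp_fail: (ALIGN) → mode=AVOID action=motors_off
4. grasp_fail: (AVOID) → mode=AVOID action=spin_ccw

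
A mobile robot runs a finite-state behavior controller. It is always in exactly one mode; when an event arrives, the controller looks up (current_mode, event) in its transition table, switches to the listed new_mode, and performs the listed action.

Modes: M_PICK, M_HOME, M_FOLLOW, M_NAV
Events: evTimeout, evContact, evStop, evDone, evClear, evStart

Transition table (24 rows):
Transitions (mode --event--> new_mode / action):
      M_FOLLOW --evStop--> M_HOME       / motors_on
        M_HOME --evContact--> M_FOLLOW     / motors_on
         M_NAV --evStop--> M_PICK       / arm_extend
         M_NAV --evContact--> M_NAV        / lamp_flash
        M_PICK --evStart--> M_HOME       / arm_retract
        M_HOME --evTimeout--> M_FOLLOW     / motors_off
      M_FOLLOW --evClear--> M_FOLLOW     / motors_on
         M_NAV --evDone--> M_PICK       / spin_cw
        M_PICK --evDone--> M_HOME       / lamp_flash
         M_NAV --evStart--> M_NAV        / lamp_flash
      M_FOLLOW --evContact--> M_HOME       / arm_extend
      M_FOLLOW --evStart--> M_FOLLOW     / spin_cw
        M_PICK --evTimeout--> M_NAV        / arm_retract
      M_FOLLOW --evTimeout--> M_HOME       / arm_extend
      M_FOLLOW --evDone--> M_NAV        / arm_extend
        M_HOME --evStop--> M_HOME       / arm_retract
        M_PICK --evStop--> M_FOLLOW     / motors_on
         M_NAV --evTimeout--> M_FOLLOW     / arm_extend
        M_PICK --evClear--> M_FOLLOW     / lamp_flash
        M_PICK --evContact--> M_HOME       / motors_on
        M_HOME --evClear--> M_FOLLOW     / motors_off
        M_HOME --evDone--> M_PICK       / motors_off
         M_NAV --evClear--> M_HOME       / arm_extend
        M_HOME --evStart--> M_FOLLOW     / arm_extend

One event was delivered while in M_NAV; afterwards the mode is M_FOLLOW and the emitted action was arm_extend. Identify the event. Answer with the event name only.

try evTimeout: (M_NAV, evTimeout) → (M_FOLLOW, arm_extend)  ← matches
try evContact: (M_NAV, evContact) → (M_NAV, lamp_flash)
try evStop: (M_NAV, evStop) → (M_PICK, arm_extend)
try evDone: (M_NAV, evDone) → (M_PICK, spin_cw)
try evClear: (M_NAV, evClear) → (M_HOME, arm_extend)
try evStart: (M_NAV, evStart) → (M_NAV, lamp_flash)

evTimeout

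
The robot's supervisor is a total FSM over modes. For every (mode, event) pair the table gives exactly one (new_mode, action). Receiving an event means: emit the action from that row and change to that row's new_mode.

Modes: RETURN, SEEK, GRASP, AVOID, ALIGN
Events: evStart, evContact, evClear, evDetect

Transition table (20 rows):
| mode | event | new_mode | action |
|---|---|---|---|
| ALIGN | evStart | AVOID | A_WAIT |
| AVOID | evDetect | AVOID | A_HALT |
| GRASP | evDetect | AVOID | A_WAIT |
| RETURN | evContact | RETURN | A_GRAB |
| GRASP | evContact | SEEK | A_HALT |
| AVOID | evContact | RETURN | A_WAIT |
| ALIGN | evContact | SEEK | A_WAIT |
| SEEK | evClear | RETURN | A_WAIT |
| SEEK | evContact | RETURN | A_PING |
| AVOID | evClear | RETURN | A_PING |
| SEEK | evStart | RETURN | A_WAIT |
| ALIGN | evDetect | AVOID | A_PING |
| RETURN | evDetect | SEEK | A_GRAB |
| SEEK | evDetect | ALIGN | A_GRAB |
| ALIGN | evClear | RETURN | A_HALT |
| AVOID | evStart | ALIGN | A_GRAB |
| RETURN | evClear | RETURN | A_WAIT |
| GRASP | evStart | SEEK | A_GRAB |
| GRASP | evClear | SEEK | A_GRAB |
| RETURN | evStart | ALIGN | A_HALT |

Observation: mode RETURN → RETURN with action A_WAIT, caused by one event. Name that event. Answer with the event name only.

evClear

try evStart: (RETURN, evStart) → (ALIGN, A_HALT)
try evContact: (RETURN, evContact) → (RETURN, A_GRAB)
try evClear: (RETURN, evClear) → (RETURN, A_WAIT)  ← matches
try evDetect: (RETURN, evDetect) → (SEEK, A_GRAB)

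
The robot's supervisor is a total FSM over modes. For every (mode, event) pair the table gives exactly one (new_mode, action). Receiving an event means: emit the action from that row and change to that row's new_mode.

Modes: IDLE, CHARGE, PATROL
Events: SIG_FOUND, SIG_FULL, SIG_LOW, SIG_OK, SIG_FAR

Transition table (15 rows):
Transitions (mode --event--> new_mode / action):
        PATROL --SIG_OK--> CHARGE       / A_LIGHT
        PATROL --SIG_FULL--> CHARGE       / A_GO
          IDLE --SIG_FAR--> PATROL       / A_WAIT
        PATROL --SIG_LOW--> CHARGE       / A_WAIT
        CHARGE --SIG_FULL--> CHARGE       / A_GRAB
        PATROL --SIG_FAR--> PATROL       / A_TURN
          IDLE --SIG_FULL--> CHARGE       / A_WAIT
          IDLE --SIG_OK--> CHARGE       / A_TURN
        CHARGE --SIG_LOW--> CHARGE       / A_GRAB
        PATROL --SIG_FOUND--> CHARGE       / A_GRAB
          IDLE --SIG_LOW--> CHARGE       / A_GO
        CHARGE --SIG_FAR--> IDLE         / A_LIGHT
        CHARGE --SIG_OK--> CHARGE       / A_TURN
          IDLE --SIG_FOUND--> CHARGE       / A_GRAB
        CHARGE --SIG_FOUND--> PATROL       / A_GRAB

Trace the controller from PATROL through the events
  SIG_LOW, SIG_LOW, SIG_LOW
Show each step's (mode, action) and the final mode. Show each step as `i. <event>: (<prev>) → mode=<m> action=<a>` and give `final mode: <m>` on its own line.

final mode: CHARGE

1. SIG_LOW: (PATROL) → mode=CHARGE action=A_WAIT
2. SIG_LOW: (CHARGE) → mode=CHARGE action=A_GRAB
3. SIG_LOW: (CHARGE) → mode=CHARGE action=A_GRAB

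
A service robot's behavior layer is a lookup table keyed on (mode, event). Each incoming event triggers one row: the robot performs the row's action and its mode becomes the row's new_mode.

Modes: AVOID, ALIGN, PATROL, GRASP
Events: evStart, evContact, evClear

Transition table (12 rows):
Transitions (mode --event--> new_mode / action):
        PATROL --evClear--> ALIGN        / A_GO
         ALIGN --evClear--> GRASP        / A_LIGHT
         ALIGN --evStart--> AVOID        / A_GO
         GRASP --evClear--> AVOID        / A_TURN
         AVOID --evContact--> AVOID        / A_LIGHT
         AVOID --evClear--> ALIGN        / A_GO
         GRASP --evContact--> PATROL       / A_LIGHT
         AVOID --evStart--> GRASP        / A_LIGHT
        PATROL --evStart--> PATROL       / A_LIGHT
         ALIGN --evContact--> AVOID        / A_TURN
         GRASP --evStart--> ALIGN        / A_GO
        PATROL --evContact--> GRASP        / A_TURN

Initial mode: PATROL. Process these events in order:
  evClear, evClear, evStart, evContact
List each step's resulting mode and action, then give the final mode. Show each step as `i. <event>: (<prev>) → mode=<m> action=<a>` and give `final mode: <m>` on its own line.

1. evClear: (PATROL) → mode=ALIGN action=A_GO
2. evClear: (ALIGN) → mode=GRASP action=A_LIGHT
3. evStart: (GRASP) → mode=ALIGN action=A_GO
4. evContact: (ALIGN) → mode=AVOID action=A_TURN

final mode: AVOID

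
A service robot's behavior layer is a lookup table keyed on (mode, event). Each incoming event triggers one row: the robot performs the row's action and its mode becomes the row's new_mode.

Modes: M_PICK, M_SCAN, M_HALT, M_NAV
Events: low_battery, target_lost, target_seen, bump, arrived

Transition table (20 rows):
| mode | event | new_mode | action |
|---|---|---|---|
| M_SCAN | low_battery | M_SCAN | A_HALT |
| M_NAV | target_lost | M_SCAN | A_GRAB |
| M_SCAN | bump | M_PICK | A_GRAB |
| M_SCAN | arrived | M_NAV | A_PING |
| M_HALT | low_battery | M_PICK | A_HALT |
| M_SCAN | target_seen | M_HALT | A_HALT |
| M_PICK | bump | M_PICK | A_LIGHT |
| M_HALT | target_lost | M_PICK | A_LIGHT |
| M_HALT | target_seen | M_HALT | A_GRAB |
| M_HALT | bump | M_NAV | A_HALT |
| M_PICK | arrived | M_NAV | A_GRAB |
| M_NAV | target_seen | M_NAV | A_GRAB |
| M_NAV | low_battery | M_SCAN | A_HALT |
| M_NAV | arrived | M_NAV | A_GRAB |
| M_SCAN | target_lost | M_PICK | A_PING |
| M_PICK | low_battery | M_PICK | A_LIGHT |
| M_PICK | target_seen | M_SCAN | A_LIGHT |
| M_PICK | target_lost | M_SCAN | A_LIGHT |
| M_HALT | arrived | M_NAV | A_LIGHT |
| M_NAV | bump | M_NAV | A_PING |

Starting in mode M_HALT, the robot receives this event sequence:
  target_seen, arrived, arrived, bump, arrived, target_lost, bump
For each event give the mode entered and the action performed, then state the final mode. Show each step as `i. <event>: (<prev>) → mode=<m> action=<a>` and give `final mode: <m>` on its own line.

final mode: M_PICK

1. target_seen: (M_HALT) → mode=M_HALT action=A_GRAB
2. arrived: (M_HALT) → mode=M_NAV action=A_LIGHT
3. arrived: (M_NAV) → mode=M_NAV action=A_GRAB
4. bump: (M_NAV) → mode=M_NAV action=A_PING
5. arrived: (M_NAV) → mode=M_NAV action=A_GRAB
6. target_lost: (M_NAV) → mode=M_SCAN action=A_GRAB
7. bump: (M_SCAN) → mode=M_PICK action=A_GRAB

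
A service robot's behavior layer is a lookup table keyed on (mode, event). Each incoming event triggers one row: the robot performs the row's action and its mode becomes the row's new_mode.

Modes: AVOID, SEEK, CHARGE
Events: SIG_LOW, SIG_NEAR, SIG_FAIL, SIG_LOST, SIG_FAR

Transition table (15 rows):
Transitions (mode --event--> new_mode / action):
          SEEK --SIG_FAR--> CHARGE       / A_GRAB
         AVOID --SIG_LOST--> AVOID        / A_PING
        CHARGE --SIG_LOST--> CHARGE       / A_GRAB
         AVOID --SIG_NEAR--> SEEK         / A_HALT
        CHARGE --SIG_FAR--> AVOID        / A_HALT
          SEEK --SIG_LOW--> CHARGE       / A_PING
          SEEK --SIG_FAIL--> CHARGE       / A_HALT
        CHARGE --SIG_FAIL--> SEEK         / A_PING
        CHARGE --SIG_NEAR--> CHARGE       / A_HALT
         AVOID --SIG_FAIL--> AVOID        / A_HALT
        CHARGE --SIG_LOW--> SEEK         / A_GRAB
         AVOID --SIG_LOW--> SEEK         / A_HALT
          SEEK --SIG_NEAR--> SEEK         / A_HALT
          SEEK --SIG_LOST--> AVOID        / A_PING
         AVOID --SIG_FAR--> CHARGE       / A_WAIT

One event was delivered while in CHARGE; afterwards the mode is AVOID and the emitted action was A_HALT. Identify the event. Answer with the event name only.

try SIG_LOW: (CHARGE, SIG_LOW) → (SEEK, A_GRAB)
try SIG_NEAR: (CHARGE, SIG_NEAR) → (CHARGE, A_HALT)
try SIG_FAIL: (CHARGE, SIG_FAIL) → (SEEK, A_PING)
try SIG_LOST: (CHARGE, SIG_LOST) → (CHARGE, A_GRAB)
try SIG_FAR: (CHARGE, SIG_FAR) → (AVOID, A_HALT)  ← matches

SIG_FAR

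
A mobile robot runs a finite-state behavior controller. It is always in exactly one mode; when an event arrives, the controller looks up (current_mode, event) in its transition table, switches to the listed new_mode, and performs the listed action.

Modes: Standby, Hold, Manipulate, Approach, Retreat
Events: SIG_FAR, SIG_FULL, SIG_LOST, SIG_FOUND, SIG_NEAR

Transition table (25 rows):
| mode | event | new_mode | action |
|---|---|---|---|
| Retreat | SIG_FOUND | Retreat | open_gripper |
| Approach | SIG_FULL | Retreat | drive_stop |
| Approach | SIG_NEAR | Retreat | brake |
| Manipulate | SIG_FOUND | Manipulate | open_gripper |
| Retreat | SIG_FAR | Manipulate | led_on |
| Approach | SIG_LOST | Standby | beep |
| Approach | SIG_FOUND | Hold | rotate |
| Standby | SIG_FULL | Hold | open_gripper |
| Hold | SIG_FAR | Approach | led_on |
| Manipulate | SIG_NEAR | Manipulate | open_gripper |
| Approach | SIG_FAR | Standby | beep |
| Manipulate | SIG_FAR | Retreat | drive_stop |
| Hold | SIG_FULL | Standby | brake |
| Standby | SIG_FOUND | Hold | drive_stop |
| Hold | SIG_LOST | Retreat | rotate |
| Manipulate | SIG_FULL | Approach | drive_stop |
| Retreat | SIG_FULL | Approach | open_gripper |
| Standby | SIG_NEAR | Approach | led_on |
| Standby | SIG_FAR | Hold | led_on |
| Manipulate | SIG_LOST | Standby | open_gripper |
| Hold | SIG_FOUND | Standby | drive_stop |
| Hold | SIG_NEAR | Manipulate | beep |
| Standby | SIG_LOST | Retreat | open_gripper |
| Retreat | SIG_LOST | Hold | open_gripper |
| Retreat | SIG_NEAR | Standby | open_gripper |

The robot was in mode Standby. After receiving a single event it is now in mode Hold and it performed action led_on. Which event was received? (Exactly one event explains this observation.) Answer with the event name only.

try SIG_FAR: (Standby, SIG_FAR) → (Hold, led_on)  ← matches
try SIG_FULL: (Standby, SIG_FULL) → (Hold, open_gripper)
try SIG_LOST: (Standby, SIG_LOST) → (Retreat, open_gripper)
try SIG_FOUND: (Standby, SIG_FOUND) → (Hold, drive_stop)
try SIG_NEAR: (Standby, SIG_NEAR) → (Approach, led_on)

SIG_FAR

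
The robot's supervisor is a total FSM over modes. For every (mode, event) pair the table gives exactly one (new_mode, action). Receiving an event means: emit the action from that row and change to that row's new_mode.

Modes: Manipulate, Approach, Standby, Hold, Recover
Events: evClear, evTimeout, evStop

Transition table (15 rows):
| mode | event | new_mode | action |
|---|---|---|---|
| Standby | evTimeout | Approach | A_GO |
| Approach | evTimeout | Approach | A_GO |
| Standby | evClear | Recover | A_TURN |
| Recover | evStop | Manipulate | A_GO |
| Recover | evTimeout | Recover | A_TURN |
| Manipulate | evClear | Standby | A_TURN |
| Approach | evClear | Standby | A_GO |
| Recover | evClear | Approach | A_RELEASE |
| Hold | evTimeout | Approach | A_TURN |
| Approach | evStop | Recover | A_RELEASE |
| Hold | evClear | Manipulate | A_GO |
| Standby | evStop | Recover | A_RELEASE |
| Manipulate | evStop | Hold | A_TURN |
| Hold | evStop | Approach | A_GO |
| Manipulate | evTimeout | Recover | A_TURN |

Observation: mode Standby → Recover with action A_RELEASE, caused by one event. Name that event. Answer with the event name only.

evStop

try evClear: (Standby, evClear) → (Recover, A_TURN)
try evTimeout: (Standby, evTimeout) → (Approach, A_GO)
try evStop: (Standby, evStop) → (Recover, A_RELEASE)  ← matches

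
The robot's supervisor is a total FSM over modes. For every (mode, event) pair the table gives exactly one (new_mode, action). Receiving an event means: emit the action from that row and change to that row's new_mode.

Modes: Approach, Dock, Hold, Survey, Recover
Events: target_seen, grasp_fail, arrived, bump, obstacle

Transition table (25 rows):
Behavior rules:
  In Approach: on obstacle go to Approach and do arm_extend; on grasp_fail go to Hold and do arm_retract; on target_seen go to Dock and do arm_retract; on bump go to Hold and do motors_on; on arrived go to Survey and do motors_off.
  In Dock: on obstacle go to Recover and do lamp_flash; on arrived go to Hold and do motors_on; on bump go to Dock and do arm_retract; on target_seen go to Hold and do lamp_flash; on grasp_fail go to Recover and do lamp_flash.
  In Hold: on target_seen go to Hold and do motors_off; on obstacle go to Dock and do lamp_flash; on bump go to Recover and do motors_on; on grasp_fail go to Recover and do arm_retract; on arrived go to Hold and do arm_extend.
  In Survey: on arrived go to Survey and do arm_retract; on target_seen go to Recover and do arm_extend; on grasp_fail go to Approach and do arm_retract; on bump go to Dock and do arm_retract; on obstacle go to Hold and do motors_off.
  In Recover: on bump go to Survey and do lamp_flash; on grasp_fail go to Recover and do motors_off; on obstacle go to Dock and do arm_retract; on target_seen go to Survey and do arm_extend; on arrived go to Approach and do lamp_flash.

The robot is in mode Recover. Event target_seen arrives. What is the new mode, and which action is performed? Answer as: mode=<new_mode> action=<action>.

current mode = Recover; filter table to that mode:
  (Recover, bump) → (Survey, lamp_flash)
  (Recover, grasp_fail) → (Recover, motors_off)
  (Recover, obstacle) → (Dock, arm_retract)
  (Recover, target_seen) → (Survey, arm_extend)  ← event matches
  (Recover, arrived) → (Approach, lamp_flash)
event = target_seen selects (Survey, arm_extend)

mode=Survey action=arm_extend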